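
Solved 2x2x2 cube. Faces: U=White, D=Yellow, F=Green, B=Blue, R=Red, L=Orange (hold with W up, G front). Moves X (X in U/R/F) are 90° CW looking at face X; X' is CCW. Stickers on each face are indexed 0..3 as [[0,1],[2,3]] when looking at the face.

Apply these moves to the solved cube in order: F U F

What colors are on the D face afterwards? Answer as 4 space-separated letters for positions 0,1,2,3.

After move 1 (F): F=GGGG U=WWOO R=WRWR D=RRYY L=OYOY
After move 2 (U): U=OWOW F=WRGG R=BBWR B=OYBB L=GGOY
After move 3 (F): F=GWGR U=OWYG R=OBWR D=WBYY L=GROR
Query: D face = WBYY

Answer: W B Y Y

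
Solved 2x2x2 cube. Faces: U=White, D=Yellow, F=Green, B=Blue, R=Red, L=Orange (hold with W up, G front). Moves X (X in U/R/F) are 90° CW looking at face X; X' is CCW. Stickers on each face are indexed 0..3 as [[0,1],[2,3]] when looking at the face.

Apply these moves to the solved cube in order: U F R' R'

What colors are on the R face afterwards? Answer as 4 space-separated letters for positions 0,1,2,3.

Answer: R W B W

Derivation:
After move 1 (U): U=WWWW F=RRGG R=BBRR B=OOBB L=GGOO
After move 2 (F): F=GRGR U=WWOG R=WBWR D=RBYY L=GYOY
After move 3 (R'): R=BRWW U=WBOO F=GWGG D=RRYR B=YOBB
After move 4 (R'): R=RWBW U=WBOY F=GBGO D=RWYG B=RORB
Query: R face = RWBW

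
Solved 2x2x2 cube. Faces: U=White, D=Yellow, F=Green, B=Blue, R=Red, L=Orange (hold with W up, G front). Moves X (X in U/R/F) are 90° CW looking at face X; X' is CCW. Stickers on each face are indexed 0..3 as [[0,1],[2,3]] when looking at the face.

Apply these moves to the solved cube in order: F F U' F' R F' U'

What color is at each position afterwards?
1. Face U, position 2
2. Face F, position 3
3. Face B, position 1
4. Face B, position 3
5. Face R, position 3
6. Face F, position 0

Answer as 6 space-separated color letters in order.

Answer: W O W B G B

Derivation:
After move 1 (F): F=GGGG U=WWOO R=WRWR D=RRYY L=OYOY
After move 2 (F): F=GGGG U=WWYY R=OROR D=WWYY L=OROR
After move 3 (U'): U=WYWY F=ORGG R=GGOR B=ORBB L=BBOR
After move 4 (F'): F=RGOG U=WYGO R=WGWR D=BRYY L=BYOW
After move 5 (R): R=WWRG U=WGGG F=RROY D=BBYO B=ORYB
After move 6 (F'): F=RYRO U=WGWR R=BWBG D=YWYO L=BGOG
After move 7 (U'): U=GRWW F=BGRO R=RYBG B=BWYB L=OROG
Query 1: U[2] = W
Query 2: F[3] = O
Query 3: B[1] = W
Query 4: B[3] = B
Query 5: R[3] = G
Query 6: F[0] = B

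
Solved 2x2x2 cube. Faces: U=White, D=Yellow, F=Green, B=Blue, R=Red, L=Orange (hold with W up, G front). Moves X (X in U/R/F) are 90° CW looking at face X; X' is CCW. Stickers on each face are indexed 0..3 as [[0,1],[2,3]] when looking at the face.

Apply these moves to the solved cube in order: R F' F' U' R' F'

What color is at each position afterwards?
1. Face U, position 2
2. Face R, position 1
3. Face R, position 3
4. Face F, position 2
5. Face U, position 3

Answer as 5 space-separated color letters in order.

After move 1 (R): R=RRRR U=WGWG F=GYGY D=YBYB B=WBWB
After move 2 (F'): F=YYGG U=WGRR R=BRYR D=OOYB L=OGOW
After move 3 (F'): F=YGYG U=WGBY R=OROR D=GWYB L=OROR
After move 4 (U'): U=GYWB F=ORYG R=YGOR B=ORWB L=WBOR
After move 5 (R'): R=GRYO U=GWWO F=OYYB D=GRYG B=BRWB
After move 6 (F'): F=YBOY U=GWGY R=RRGO D=BRYG L=WOOW
Query 1: U[2] = G
Query 2: R[1] = R
Query 3: R[3] = O
Query 4: F[2] = O
Query 5: U[3] = Y

Answer: G R O O Y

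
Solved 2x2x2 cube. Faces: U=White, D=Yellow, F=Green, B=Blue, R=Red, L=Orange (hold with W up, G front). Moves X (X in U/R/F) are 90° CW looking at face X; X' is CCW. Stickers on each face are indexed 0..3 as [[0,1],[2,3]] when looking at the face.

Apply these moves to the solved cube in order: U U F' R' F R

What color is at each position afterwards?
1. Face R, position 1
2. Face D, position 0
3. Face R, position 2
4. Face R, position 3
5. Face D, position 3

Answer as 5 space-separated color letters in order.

Answer: O Y Y R Y

Derivation:
After move 1 (U): U=WWWW F=RRGG R=BBRR B=OOBB L=GGOO
After move 2 (U): U=WWWW F=BBGG R=OORR B=GGBB L=RROO
After move 3 (F'): F=BGBG U=WWOR R=YOYR D=ROYY L=RWOW
After move 4 (R'): R=ORYY U=WBOG F=BWBR D=RGYG B=YGOB
After move 5 (F): F=BBRW U=WBWW R=ORGY D=YOYG L=RROG
After move 6 (R): R=GOYR U=WBWW F=BORG D=YOYY B=WGBB
Query 1: R[1] = O
Query 2: D[0] = Y
Query 3: R[2] = Y
Query 4: R[3] = R
Query 5: D[3] = Y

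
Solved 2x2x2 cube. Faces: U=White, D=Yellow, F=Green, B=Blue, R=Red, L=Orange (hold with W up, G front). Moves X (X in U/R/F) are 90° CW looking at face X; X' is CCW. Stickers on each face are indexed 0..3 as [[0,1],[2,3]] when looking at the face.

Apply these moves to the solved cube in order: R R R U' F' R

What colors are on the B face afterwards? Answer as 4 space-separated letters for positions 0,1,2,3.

Answer: R R B B

Derivation:
After move 1 (R): R=RRRR U=WGWG F=GYGY D=YBYB B=WBWB
After move 2 (R): R=RRRR U=WYWY F=GBGB D=YWYW B=GBGB
After move 3 (R): R=RRRR U=WBWB F=GWGW D=YGYG B=YBYB
After move 4 (U'): U=BBWW F=OOGW R=GWRR B=RRYB L=YBOO
After move 5 (F'): F=OWOG U=BBGR R=GWYR D=BOYG L=YWOW
After move 6 (R): R=YGRW U=BWGG F=OOOG D=BYYR B=RRBB
Query: B face = RRBB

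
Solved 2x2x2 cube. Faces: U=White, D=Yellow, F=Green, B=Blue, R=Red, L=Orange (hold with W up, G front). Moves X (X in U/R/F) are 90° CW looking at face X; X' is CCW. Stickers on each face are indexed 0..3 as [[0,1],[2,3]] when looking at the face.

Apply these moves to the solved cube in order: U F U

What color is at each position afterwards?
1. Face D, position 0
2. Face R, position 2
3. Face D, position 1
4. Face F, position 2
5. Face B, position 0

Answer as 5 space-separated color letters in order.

After move 1 (U): U=WWWW F=RRGG R=BBRR B=OOBB L=GGOO
After move 2 (F): F=GRGR U=WWOG R=WBWR D=RBYY L=GYOY
After move 3 (U): U=OWGW F=WBGR R=OOWR B=GYBB L=GROY
Query 1: D[0] = R
Query 2: R[2] = W
Query 3: D[1] = B
Query 4: F[2] = G
Query 5: B[0] = G

Answer: R W B G G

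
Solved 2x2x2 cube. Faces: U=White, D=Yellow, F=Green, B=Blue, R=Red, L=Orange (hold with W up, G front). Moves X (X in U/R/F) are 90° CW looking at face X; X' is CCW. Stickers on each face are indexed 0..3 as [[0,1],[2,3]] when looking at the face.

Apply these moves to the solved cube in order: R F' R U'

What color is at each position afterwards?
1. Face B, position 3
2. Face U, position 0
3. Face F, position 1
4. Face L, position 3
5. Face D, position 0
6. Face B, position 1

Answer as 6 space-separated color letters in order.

After move 1 (R): R=RRRR U=WGWG F=GYGY D=YBYB B=WBWB
After move 2 (F'): F=YYGG U=WGRR R=BRYR D=OOYB L=OGOW
After move 3 (R): R=YBRR U=WYRG F=YOGB D=OWYW B=RBGB
After move 4 (U'): U=YGWR F=OGGB R=YORR B=YBGB L=RBOW
Query 1: B[3] = B
Query 2: U[0] = Y
Query 3: F[1] = G
Query 4: L[3] = W
Query 5: D[0] = O
Query 6: B[1] = B

Answer: B Y G W O B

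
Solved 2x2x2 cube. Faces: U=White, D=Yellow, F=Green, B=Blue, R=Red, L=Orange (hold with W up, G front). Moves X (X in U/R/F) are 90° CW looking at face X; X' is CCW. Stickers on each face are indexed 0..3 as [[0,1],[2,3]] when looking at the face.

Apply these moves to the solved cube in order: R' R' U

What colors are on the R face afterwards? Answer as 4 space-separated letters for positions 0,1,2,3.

Answer: G B R R

Derivation:
After move 1 (R'): R=RRRR U=WBWB F=GWGW D=YGYG B=YBYB
After move 2 (R'): R=RRRR U=WYWY F=GBGB D=YWYW B=GBGB
After move 3 (U): U=WWYY F=RRGB R=GBRR B=OOGB L=GBOO
Query: R face = GBRR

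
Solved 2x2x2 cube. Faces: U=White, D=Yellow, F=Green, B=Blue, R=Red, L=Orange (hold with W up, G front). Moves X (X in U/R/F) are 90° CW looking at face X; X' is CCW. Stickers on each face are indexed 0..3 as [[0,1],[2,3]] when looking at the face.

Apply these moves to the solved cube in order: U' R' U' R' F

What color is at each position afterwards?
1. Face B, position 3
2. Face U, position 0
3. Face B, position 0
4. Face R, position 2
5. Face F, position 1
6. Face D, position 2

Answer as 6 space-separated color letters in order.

Answer: B B G G B Y

Derivation:
After move 1 (U'): U=WWWW F=OOGG R=GGRR B=RRBB L=BBOO
After move 2 (R'): R=GRGR U=WBWR F=OWGW D=YOYG B=YRYB
After move 3 (U'): U=BRWW F=BBGW R=OWGR B=GRYB L=YROO
After move 4 (R'): R=WROG U=BYWG F=BRGW D=YBYW B=GROB
After move 5 (F): F=GBWR U=BYOR R=WRGG D=OWYW L=YYOB
Query 1: B[3] = B
Query 2: U[0] = B
Query 3: B[0] = G
Query 4: R[2] = G
Query 5: F[1] = B
Query 6: D[2] = Y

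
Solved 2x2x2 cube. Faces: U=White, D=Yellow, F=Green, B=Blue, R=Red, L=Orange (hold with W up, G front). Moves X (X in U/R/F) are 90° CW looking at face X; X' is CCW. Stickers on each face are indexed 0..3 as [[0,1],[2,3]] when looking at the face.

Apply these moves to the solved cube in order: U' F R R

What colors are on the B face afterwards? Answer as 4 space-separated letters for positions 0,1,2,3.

After move 1 (U'): U=WWWW F=OOGG R=GGRR B=RRBB L=BBOO
After move 2 (F): F=GOGO U=WWOB R=WGWR D=RGYY L=BYOY
After move 3 (R): R=WWRG U=WOOO F=GGGY D=RBYR B=BRWB
After move 4 (R): R=RWGW U=WGOY F=GBGR D=RWYB B=OROB
Query: B face = OROB

Answer: O R O B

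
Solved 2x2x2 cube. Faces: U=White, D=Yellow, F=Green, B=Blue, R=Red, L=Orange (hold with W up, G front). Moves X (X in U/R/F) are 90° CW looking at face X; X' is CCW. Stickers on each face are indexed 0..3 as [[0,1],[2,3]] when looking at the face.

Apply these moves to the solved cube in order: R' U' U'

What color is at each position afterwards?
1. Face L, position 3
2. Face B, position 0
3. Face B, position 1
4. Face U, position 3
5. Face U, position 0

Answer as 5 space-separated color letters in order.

After move 1 (R'): R=RRRR U=WBWB F=GWGW D=YGYG B=YBYB
After move 2 (U'): U=BBWW F=OOGW R=GWRR B=RRYB L=YBOO
After move 3 (U'): U=BWBW F=YBGW R=OORR B=GWYB L=RROO
Query 1: L[3] = O
Query 2: B[0] = G
Query 3: B[1] = W
Query 4: U[3] = W
Query 5: U[0] = B

Answer: O G W W B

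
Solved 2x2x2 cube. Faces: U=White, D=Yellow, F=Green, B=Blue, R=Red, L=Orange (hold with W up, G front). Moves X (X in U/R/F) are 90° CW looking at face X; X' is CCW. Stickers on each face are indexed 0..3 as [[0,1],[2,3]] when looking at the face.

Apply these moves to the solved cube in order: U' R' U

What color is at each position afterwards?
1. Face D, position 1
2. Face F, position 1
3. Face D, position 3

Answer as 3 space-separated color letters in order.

After move 1 (U'): U=WWWW F=OOGG R=GGRR B=RRBB L=BBOO
After move 2 (R'): R=GRGR U=WBWR F=OWGW D=YOYG B=YRYB
After move 3 (U): U=WWRB F=GRGW R=YRGR B=BBYB L=OWOO
Query 1: D[1] = O
Query 2: F[1] = R
Query 3: D[3] = G

Answer: O R G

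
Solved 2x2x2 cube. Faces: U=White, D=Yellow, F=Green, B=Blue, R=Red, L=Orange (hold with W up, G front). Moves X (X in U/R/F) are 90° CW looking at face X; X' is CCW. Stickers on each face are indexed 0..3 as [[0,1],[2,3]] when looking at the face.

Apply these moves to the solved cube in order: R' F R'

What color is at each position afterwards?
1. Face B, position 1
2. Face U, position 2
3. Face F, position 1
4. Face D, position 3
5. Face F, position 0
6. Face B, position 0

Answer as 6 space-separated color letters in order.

After move 1 (R'): R=RRRR U=WBWB F=GWGW D=YGYG B=YBYB
After move 2 (F): F=GGWW U=WBOO R=WRBR D=RRYG L=OYOG
After move 3 (R'): R=RRWB U=WYOY F=GBWO D=RGYW B=GBRB
Query 1: B[1] = B
Query 2: U[2] = O
Query 3: F[1] = B
Query 4: D[3] = W
Query 5: F[0] = G
Query 6: B[0] = G

Answer: B O B W G G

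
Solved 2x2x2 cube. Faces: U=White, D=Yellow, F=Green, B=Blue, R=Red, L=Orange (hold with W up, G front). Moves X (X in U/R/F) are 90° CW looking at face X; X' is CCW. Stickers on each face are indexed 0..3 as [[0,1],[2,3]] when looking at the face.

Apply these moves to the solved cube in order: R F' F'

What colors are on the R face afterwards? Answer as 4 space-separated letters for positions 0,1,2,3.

After move 1 (R): R=RRRR U=WGWG F=GYGY D=YBYB B=WBWB
After move 2 (F'): F=YYGG U=WGRR R=BRYR D=OOYB L=OGOW
After move 3 (F'): F=YGYG U=WGBY R=OROR D=GWYB L=OROR
Query: R face = OROR

Answer: O R O R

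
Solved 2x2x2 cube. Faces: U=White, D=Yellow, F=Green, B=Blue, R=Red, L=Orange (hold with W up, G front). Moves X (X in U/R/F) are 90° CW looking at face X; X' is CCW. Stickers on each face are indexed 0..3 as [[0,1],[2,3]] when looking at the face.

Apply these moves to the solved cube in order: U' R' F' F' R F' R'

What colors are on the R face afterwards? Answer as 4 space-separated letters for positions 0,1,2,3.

Answer: O R Y R

Derivation:
After move 1 (U'): U=WWWW F=OOGG R=GGRR B=RRBB L=BBOO
After move 2 (R'): R=GRGR U=WBWR F=OWGW D=YOYG B=YRYB
After move 3 (F'): F=WWOG U=WBGG R=ORYR D=BOYG L=BROW
After move 4 (F'): F=WGWO U=WBOY R=ORBR D=RWYG L=BGOG
After move 5 (R): R=BORR U=WGOO F=WWWG D=RYYY B=YRBB
After move 6 (F'): F=WGWW U=WGBR R=YORR D=GGYY L=BOOO
After move 7 (R'): R=ORYR U=WBBY F=WGWR D=GGYW B=YRGB
Query: R face = ORYR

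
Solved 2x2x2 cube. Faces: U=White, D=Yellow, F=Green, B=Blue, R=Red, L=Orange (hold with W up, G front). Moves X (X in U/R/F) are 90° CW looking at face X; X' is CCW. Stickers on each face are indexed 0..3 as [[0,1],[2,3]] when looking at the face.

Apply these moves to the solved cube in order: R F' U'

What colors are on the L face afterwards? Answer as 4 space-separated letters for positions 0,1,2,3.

After move 1 (R): R=RRRR U=WGWG F=GYGY D=YBYB B=WBWB
After move 2 (F'): F=YYGG U=WGRR R=BRYR D=OOYB L=OGOW
After move 3 (U'): U=GRWR F=OGGG R=YYYR B=BRWB L=WBOW
Query: L face = WBOW

Answer: W B O W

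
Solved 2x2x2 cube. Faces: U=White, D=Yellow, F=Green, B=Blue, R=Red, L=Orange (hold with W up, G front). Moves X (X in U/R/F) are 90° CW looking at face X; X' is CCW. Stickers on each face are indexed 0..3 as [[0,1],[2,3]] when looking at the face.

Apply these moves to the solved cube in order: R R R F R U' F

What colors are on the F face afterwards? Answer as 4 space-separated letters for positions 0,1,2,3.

After move 1 (R): R=RRRR U=WGWG F=GYGY D=YBYB B=WBWB
After move 2 (R): R=RRRR U=WYWY F=GBGB D=YWYW B=GBGB
After move 3 (R): R=RRRR U=WBWB F=GWGW D=YGYG B=YBYB
After move 4 (F): F=GGWW U=WBOO R=WRBR D=RRYG L=OYOG
After move 5 (R): R=BWRR U=WGOW F=GRWG D=RYYY B=OBBB
After move 6 (U'): U=GWWO F=OYWG R=GRRR B=BWBB L=OBOG
After move 7 (F): F=WOGY U=GWGB R=WROR D=RGYY L=OROY
Query: F face = WOGY

Answer: W O G Y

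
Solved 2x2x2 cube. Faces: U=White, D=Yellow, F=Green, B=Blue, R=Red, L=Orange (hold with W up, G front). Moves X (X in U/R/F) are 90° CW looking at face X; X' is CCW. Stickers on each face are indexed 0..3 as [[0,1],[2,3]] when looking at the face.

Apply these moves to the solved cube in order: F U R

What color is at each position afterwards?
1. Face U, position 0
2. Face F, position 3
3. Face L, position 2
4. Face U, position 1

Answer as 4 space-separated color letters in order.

Answer: O Y O R

Derivation:
After move 1 (F): F=GGGG U=WWOO R=WRWR D=RRYY L=OYOY
After move 2 (U): U=OWOW F=WRGG R=BBWR B=OYBB L=GGOY
After move 3 (R): R=WBRB U=OROG F=WRGY D=RBYO B=WYWB
Query 1: U[0] = O
Query 2: F[3] = Y
Query 3: L[2] = O
Query 4: U[1] = R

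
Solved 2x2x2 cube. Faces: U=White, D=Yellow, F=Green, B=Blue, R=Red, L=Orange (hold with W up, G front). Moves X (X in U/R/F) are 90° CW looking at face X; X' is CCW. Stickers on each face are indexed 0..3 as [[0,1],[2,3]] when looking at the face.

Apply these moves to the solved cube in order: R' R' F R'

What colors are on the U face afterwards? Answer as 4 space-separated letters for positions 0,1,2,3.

Answer: W G O G

Derivation:
After move 1 (R'): R=RRRR U=WBWB F=GWGW D=YGYG B=YBYB
After move 2 (R'): R=RRRR U=WYWY F=GBGB D=YWYW B=GBGB
After move 3 (F): F=GGBB U=WYOO R=WRYR D=RRYW L=OYOW
After move 4 (R'): R=RRWY U=WGOG F=GYBO D=RGYB B=WBRB
Query: U face = WGOG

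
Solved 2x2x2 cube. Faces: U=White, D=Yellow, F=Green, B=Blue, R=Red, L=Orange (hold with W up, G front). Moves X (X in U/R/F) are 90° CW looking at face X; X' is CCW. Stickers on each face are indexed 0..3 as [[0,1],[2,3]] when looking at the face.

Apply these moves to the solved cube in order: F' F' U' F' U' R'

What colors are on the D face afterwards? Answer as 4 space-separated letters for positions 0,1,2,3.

Answer: B Y Y G

Derivation:
After move 1 (F'): F=GGGG U=WWRR R=YRYR D=OOYY L=OWOW
After move 2 (F'): F=GGGG U=WWYY R=OROR D=WWYY L=OROR
After move 3 (U'): U=WYWY F=ORGG R=GGOR B=ORBB L=BBOR
After move 4 (F'): F=RGOG U=WYGO R=WGWR D=BRYY L=BYOW
After move 5 (U'): U=YOWG F=BYOG R=RGWR B=WGBB L=OROW
After move 6 (R'): R=GRRW U=YBWW F=BOOG D=BYYG B=YGRB
Query: D face = BYYG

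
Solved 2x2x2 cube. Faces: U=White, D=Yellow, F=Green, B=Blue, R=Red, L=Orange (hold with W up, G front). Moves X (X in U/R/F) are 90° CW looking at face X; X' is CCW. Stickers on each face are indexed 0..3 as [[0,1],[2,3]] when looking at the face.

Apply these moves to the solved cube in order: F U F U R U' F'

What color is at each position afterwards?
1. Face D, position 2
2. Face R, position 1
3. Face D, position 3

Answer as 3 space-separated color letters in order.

Answer: Y B G

Derivation:
After move 1 (F): F=GGGG U=WWOO R=WRWR D=RRYY L=OYOY
After move 2 (U): U=OWOW F=WRGG R=BBWR B=OYBB L=GGOY
After move 3 (F): F=GWGR U=OWYG R=OBWR D=WBYY L=GROR
After move 4 (U): U=YOGW F=OBGR R=OYWR B=GRBB L=GWOR
After move 5 (R): R=WORY U=YBGR F=OBGY D=WBYG B=WROB
After move 6 (U'): U=BRYG F=GWGY R=OBRY B=WOOB L=WROR
After move 7 (F'): F=WYGG U=BROR R=BBWY D=RRYG L=WGOY
Query 1: D[2] = Y
Query 2: R[1] = B
Query 3: D[3] = G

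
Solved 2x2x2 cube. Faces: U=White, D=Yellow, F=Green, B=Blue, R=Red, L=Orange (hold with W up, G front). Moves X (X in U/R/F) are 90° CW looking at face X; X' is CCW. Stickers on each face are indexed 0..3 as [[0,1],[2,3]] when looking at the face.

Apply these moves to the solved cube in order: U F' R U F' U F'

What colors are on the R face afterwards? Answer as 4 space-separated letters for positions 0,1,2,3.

Answer: W W O B

Derivation:
After move 1 (U): U=WWWW F=RRGG R=BBRR B=OOBB L=GGOO
After move 2 (F'): F=RGRG U=WWBR R=YBYR D=GOYY L=GWOW
After move 3 (R): R=YYRB U=WGBG F=RORY D=GBYO B=ROWB
After move 4 (U): U=BWGG F=YYRY R=RORB B=GWWB L=ROOW
After move 5 (F'): F=YYYR U=BWRR R=BOGB D=OWYO L=RGOG
After move 6 (U): U=RBRW F=BOYR R=GWGB B=RGWB L=YYOG
After move 7 (F'): F=ORBY U=RBGG R=WWOB D=YGYO L=YWOR
Query: R face = WWOB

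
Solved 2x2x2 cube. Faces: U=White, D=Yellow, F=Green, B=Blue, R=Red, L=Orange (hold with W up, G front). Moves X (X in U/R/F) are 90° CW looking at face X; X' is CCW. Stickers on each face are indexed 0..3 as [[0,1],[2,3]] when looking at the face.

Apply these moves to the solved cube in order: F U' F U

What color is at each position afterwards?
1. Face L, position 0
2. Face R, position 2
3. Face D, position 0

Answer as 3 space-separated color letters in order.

After move 1 (F): F=GGGG U=WWOO R=WRWR D=RRYY L=OYOY
After move 2 (U'): U=WOWO F=OYGG R=GGWR B=WRBB L=BBOY
After move 3 (F): F=GOGY U=WOYB R=WGOR D=WGYY L=BROR
After move 4 (U): U=YWBO F=WGGY R=WROR B=BRBB L=GOOR
Query 1: L[0] = G
Query 2: R[2] = O
Query 3: D[0] = W

Answer: G O W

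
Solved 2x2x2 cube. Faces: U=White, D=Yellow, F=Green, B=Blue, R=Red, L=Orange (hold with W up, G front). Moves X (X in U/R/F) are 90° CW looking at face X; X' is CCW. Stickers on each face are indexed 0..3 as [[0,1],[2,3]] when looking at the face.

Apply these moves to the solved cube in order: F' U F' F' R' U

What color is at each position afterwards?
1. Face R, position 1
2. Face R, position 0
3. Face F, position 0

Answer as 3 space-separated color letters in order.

Answer: W Y B

Derivation:
After move 1 (F'): F=GGGG U=WWRR R=YRYR D=OOYY L=OWOW
After move 2 (U): U=RWRW F=YRGG R=BBYR B=OWBB L=GGOW
After move 3 (F'): F=RGYG U=RWBY R=OBOR D=GWYY L=GWOR
After move 4 (F'): F=GGRY U=RWOO R=WBGR D=WRYY L=GYOB
After move 5 (R'): R=BRWG U=RBOO F=GWRO D=WGYY B=YWRB
After move 6 (U): U=OROB F=BRRO R=YWWG B=GYRB L=GWOB
Query 1: R[1] = W
Query 2: R[0] = Y
Query 3: F[0] = B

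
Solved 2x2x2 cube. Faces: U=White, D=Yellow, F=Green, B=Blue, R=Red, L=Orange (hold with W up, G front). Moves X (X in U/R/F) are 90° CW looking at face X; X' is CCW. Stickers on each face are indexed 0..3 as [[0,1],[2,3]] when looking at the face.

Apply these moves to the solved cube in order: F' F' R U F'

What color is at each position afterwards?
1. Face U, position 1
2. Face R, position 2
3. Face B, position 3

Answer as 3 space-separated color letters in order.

After move 1 (F'): F=GGGG U=WWRR R=YRYR D=OOYY L=OWOW
After move 2 (F'): F=GGGG U=WWYY R=OROR D=WWYY L=OROR
After move 3 (R): R=OORR U=WGYG F=GWGY D=WBYB B=YBWB
After move 4 (U): U=YWGG F=OOGY R=YBRR B=ORWB L=GWOR
After move 5 (F'): F=OYOG U=YWYR R=BBWR D=WRYB L=GGOG
Query 1: U[1] = W
Query 2: R[2] = W
Query 3: B[3] = B

Answer: W W B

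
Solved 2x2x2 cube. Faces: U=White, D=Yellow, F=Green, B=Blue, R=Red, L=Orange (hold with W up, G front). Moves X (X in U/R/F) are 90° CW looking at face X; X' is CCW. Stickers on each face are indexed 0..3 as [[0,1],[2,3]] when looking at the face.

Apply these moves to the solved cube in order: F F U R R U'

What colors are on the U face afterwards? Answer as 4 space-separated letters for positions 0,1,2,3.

Answer: W Y Y Y

Derivation:
After move 1 (F): F=GGGG U=WWOO R=WRWR D=RRYY L=OYOY
After move 2 (F): F=GGGG U=WWYY R=OROR D=WWYY L=OROR
After move 3 (U): U=YWYW F=ORGG R=BBOR B=ORBB L=GGOR
After move 4 (R): R=OBRB U=YRYG F=OWGY D=WBYO B=WRWB
After move 5 (R): R=ROBB U=YWYY F=OBGO D=WWYW B=GRRB
After move 6 (U'): U=WYYY F=GGGO R=OBBB B=RORB L=GROR
Query: U face = WYYY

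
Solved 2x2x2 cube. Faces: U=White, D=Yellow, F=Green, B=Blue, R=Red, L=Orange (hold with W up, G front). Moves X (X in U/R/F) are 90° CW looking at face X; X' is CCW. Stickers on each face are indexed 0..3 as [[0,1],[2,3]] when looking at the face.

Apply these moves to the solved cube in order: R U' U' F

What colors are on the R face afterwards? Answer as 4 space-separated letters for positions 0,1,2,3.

After move 1 (R): R=RRRR U=WGWG F=GYGY D=YBYB B=WBWB
After move 2 (U'): U=GGWW F=OOGY R=GYRR B=RRWB L=WBOO
After move 3 (U'): U=GWGW F=WBGY R=OORR B=GYWB L=RROO
After move 4 (F): F=GWYB U=GWOR R=GOWR D=ROYB L=RYOB
Query: R face = GOWR

Answer: G O W R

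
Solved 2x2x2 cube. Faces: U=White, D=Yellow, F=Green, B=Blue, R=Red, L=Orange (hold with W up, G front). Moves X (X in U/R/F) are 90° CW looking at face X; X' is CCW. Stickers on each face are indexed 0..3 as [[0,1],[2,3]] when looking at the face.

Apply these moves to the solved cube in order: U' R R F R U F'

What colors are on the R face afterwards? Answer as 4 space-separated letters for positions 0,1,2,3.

Answer: O R G R

Derivation:
After move 1 (U'): U=WWWW F=OOGG R=GGRR B=RRBB L=BBOO
After move 2 (R): R=RGRG U=WOWG F=OYGY D=YBYR B=WRWB
After move 3 (R): R=RRGG U=WYWY F=OBGR D=YWYW B=GROB
After move 4 (F): F=GORB U=WYOB R=WRYG D=GRYW L=BYOW
After move 5 (R): R=YWGR U=WOOB F=GRRW D=GOYG B=BRYB
After move 6 (U): U=OWBO F=YWRW R=BRGR B=BYYB L=GROW
After move 7 (F'): F=WWYR U=OWBG R=ORGR D=RWYG L=GOOB
Query: R face = ORGR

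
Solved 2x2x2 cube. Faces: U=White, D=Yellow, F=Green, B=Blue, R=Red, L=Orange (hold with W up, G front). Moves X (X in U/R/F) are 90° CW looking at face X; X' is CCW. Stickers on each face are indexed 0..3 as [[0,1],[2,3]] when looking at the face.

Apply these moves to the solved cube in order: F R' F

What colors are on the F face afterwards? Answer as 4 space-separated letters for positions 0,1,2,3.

Answer: G G O W

Derivation:
After move 1 (F): F=GGGG U=WWOO R=WRWR D=RRYY L=OYOY
After move 2 (R'): R=RRWW U=WBOB F=GWGO D=RGYG B=YBRB
After move 3 (F): F=GGOW U=WBYY R=ORBW D=WRYG L=OROG
Query: F face = GGOW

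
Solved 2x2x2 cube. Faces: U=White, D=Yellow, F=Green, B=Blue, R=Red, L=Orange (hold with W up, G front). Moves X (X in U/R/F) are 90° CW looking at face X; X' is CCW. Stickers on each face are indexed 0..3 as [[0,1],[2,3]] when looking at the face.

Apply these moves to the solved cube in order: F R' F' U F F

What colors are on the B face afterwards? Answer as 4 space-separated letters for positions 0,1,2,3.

After move 1 (F): F=GGGG U=WWOO R=WRWR D=RRYY L=OYOY
After move 2 (R'): R=RRWW U=WBOB F=GWGO D=RGYG B=YBRB
After move 3 (F'): F=WOGG U=WBRW R=GRRW D=YYYG L=OBOO
After move 4 (U): U=RWWB F=GRGG R=YBRW B=OBRB L=WOOO
After move 5 (F): F=GGGR U=RWOO R=WBBW D=RYYG L=WYOY
After move 6 (F): F=GGRG U=RWYY R=OBOW D=BWYG L=WROY
Query: B face = OBRB

Answer: O B R B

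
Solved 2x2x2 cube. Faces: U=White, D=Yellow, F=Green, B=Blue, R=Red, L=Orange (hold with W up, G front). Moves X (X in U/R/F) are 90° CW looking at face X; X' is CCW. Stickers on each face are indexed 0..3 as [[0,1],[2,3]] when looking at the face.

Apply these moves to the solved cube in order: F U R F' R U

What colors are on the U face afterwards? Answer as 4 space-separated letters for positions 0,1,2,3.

Answer: W O G Y

Derivation:
After move 1 (F): F=GGGG U=WWOO R=WRWR D=RRYY L=OYOY
After move 2 (U): U=OWOW F=WRGG R=BBWR B=OYBB L=GGOY
After move 3 (R): R=WBRB U=OROG F=WRGY D=RBYO B=WYWB
After move 4 (F'): F=RYWG U=ORWR R=BBRB D=GYYO L=GGOO
After move 5 (R): R=RBBB U=OYWG F=RYWO D=GWYW B=RYRB
After move 6 (U): U=WOGY F=RBWO R=RYBB B=GGRB L=RYOO
Query: U face = WOGY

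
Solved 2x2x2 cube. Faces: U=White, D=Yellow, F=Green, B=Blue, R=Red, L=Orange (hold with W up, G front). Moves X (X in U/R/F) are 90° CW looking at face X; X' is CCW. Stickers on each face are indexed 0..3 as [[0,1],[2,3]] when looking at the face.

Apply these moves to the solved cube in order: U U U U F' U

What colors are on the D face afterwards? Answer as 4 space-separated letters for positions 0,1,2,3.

After move 1 (U): U=WWWW F=RRGG R=BBRR B=OOBB L=GGOO
After move 2 (U): U=WWWW F=BBGG R=OORR B=GGBB L=RROO
After move 3 (U): U=WWWW F=OOGG R=GGRR B=RRBB L=BBOO
After move 4 (U): U=WWWW F=GGGG R=RRRR B=BBBB L=OOOO
After move 5 (F'): F=GGGG U=WWRR R=YRYR D=OOYY L=OWOW
After move 6 (U): U=RWRW F=YRGG R=BBYR B=OWBB L=GGOW
Query: D face = OOYY

Answer: O O Y Y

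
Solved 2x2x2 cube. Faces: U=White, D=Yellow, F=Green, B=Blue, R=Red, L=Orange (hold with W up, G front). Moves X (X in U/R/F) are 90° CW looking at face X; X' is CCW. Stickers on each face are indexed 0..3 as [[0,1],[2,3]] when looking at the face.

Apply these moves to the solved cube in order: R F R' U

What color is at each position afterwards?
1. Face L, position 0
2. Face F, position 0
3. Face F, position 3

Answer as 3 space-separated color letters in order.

Answer: G R O

Derivation:
After move 1 (R): R=RRRR U=WGWG F=GYGY D=YBYB B=WBWB
After move 2 (F): F=GGYY U=WGOO R=WRGR D=RRYB L=OYOB
After move 3 (R'): R=RRWG U=WWOW F=GGYO D=RGYY B=BBRB
After move 4 (U): U=OWWW F=RRYO R=BBWG B=OYRB L=GGOB
Query 1: L[0] = G
Query 2: F[0] = R
Query 3: F[3] = O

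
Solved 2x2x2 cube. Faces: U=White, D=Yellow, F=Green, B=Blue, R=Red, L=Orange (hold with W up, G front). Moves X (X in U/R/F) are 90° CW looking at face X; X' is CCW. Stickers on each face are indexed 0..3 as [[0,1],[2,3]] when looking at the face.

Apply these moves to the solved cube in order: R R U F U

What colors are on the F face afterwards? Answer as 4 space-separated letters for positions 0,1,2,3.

After move 1 (R): R=RRRR U=WGWG F=GYGY D=YBYB B=WBWB
After move 2 (R): R=RRRR U=WYWY F=GBGB D=YWYW B=GBGB
After move 3 (U): U=WWYY F=RRGB R=GBRR B=OOGB L=GBOO
After move 4 (F): F=GRBR U=WWOB R=YBYR D=RGYW L=GYOW
After move 5 (U): U=OWBW F=YBBR R=OOYR B=GYGB L=GROW
Query: F face = YBBR

Answer: Y B B R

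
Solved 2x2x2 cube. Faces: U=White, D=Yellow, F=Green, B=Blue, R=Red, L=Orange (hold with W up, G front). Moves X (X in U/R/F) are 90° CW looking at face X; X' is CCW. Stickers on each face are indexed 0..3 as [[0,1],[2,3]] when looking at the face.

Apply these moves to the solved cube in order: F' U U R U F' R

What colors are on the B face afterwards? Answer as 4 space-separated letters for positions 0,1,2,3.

After move 1 (F'): F=GGGG U=WWRR R=YRYR D=OOYY L=OWOW
After move 2 (U): U=RWRW F=YRGG R=BBYR B=OWBB L=GGOW
After move 3 (U): U=RRWW F=BBGG R=OWYR B=GGBB L=YROW
After move 4 (R): R=YORW U=RBWG F=BOGY D=OBYG B=WGRB
After move 5 (U): U=WRGB F=YOGY R=WGRW B=YRRB L=BOOW
After move 6 (F'): F=OYYG U=WRWR R=BGOW D=OWYG L=BBOG
After move 7 (R): R=OBWG U=WYWG F=OWYG D=ORYY B=RRRB
Query: B face = RRRB

Answer: R R R B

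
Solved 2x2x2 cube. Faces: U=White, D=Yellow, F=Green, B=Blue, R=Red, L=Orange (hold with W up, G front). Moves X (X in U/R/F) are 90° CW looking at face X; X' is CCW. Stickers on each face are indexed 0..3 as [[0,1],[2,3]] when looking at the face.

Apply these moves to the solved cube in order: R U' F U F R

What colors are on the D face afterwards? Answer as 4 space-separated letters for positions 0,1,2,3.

After move 1 (R): R=RRRR U=WGWG F=GYGY D=YBYB B=WBWB
After move 2 (U'): U=GGWW F=OOGY R=GYRR B=RRWB L=WBOO
After move 3 (F): F=GOYO U=GGOB R=WYWR D=RGYB L=WYOB
After move 4 (U): U=OGBG F=WYYO R=RRWR B=WYWB L=GOOB
After move 5 (F): F=YWOY U=OGBO R=BRGR D=WRYB L=GROG
After move 6 (R): R=GBRR U=OWBY F=YROB D=WWYW B=OYGB
Query: D face = WWYW

Answer: W W Y W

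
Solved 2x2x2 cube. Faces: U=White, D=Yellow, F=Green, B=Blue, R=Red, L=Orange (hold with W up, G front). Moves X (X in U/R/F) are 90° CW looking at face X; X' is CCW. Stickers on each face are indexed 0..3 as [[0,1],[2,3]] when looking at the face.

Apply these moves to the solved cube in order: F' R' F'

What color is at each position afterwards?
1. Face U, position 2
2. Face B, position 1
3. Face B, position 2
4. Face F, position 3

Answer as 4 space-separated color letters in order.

After move 1 (F'): F=GGGG U=WWRR R=YRYR D=OOYY L=OWOW
After move 2 (R'): R=RRYY U=WBRB F=GWGR D=OGYG B=YBOB
After move 3 (F'): F=WRGG U=WBRY R=GROY D=WWYG L=OBOR
Query 1: U[2] = R
Query 2: B[1] = B
Query 3: B[2] = O
Query 4: F[3] = G

Answer: R B O G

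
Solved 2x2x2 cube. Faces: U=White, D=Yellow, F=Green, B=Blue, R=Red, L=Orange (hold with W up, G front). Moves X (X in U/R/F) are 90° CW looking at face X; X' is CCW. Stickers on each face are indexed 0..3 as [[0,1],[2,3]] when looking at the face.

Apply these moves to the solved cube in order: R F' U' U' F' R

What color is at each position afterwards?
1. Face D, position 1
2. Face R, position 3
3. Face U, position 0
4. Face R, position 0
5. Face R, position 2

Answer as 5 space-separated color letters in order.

After move 1 (R): R=RRRR U=WGWG F=GYGY D=YBYB B=WBWB
After move 2 (F'): F=YYGG U=WGRR R=BRYR D=OOYB L=OGOW
After move 3 (U'): U=GRWR F=OGGG R=YYYR B=BRWB L=WBOW
After move 4 (U'): U=RRGW F=WBGG R=OGYR B=YYWB L=BROW
After move 5 (F'): F=BGWG U=RROY R=OGOR D=RWYB L=BWOG
After move 6 (R): R=OORG U=RGOG F=BWWB D=RWYY B=YYRB
Query 1: D[1] = W
Query 2: R[3] = G
Query 3: U[0] = R
Query 4: R[0] = O
Query 5: R[2] = R

Answer: W G R O R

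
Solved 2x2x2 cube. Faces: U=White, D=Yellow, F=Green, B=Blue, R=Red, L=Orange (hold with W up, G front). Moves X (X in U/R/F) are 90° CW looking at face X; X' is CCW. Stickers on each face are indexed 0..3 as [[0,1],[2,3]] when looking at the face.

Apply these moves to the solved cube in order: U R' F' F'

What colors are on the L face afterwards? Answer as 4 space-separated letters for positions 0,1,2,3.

Answer: G B O B

Derivation:
After move 1 (U): U=WWWW F=RRGG R=BBRR B=OOBB L=GGOO
After move 2 (R'): R=BRBR U=WBWO F=RWGW D=YRYG B=YOYB
After move 3 (F'): F=WWRG U=WBBB R=RRYR D=GOYG L=GOOW
After move 4 (F'): F=WGWR U=WBRY R=ORGR D=OWYG L=GBOB
Query: L face = GBOB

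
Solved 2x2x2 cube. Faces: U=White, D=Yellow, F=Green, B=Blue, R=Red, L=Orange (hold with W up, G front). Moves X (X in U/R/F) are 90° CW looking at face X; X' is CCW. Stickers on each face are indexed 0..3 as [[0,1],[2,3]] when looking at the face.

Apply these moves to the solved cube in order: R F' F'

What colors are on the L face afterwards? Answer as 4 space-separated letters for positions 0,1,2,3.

After move 1 (R): R=RRRR U=WGWG F=GYGY D=YBYB B=WBWB
After move 2 (F'): F=YYGG U=WGRR R=BRYR D=OOYB L=OGOW
After move 3 (F'): F=YGYG U=WGBY R=OROR D=GWYB L=OROR
Query: L face = OROR

Answer: O R O R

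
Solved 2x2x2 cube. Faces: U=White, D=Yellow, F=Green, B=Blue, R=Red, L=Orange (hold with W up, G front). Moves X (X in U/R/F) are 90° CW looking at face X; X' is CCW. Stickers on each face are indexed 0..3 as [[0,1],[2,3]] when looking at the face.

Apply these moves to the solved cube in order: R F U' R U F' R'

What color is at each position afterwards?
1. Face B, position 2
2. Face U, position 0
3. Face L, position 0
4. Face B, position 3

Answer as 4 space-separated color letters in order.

Answer: B W O B

Derivation:
After move 1 (R): R=RRRR U=WGWG F=GYGY D=YBYB B=WBWB
After move 2 (F): F=GGYY U=WGOO R=WRGR D=RRYB L=OYOB
After move 3 (U'): U=GOWO F=OYYY R=GGGR B=WRWB L=WBOB
After move 4 (R): R=GGRG U=GYWY F=ORYB D=RWYW B=OROB
After move 5 (U): U=WGYY F=GGYB R=ORRG B=WBOB L=OROB
After move 6 (F'): F=GBGY U=WGOR R=WRRG D=RBYW L=OYOY
After move 7 (R'): R=RGWR U=WOOW F=GGGR D=RBYY B=WBBB
Query 1: B[2] = B
Query 2: U[0] = W
Query 3: L[0] = O
Query 4: B[3] = B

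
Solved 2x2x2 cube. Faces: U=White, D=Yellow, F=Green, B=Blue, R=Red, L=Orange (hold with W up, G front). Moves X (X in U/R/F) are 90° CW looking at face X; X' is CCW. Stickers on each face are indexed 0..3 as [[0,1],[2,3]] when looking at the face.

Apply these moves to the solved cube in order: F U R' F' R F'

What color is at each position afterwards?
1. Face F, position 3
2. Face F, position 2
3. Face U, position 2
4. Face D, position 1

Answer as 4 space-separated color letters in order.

Answer: W W R O

Derivation:
After move 1 (F): F=GGGG U=WWOO R=WRWR D=RRYY L=OYOY
After move 2 (U): U=OWOW F=WRGG R=BBWR B=OYBB L=GGOY
After move 3 (R'): R=BRBW U=OBOO F=WWGW D=RRYG B=YYRB
After move 4 (F'): F=WWWG U=OBBB R=RRRW D=GYYG L=GOOO
After move 5 (R): R=RRWR U=OWBG F=WYWG D=GRYY B=BYBB
After move 6 (F'): F=YGWW U=OWRW R=RRGR D=OOYY L=GGOB
Query 1: F[3] = W
Query 2: F[2] = W
Query 3: U[2] = R
Query 4: D[1] = O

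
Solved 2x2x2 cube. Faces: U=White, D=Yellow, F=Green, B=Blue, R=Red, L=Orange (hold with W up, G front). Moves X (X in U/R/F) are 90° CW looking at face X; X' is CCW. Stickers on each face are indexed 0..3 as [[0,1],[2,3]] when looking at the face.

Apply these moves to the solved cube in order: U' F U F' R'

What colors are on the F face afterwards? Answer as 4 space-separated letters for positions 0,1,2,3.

Answer: G W W W

Derivation:
After move 1 (U'): U=WWWW F=OOGG R=GGRR B=RRBB L=BBOO
After move 2 (F): F=GOGO U=WWOB R=WGWR D=RGYY L=BYOY
After move 3 (U): U=OWBW F=WGGO R=RRWR B=BYBB L=GOOY
After move 4 (F'): F=GOWG U=OWRW R=GRRR D=OYYY L=GWOB
After move 5 (R'): R=RRGR U=OBRB F=GWWW D=OOYG B=YYYB
Query: F face = GWWW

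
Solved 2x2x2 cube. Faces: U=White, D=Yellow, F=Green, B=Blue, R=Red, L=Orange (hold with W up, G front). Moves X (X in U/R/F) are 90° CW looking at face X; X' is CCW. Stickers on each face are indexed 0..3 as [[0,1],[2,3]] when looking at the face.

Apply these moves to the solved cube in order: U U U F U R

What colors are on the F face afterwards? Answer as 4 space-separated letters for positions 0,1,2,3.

After move 1 (U): U=WWWW F=RRGG R=BBRR B=OOBB L=GGOO
After move 2 (U): U=WWWW F=BBGG R=OORR B=GGBB L=RROO
After move 3 (U): U=WWWW F=OOGG R=GGRR B=RRBB L=BBOO
After move 4 (F): F=GOGO U=WWOB R=WGWR D=RGYY L=BYOY
After move 5 (U): U=OWBW F=WGGO R=RRWR B=BYBB L=GOOY
After move 6 (R): R=WRRR U=OGBO F=WGGY D=RBYB B=WYWB
Query: F face = WGGY

Answer: W G G Y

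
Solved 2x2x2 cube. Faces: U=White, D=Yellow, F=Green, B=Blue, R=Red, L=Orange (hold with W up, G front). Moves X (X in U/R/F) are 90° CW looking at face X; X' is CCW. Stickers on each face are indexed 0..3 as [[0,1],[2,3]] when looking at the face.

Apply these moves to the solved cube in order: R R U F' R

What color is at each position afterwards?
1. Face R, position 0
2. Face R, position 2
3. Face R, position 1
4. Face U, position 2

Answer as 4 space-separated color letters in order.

Answer: Y R W G

Derivation:
After move 1 (R): R=RRRR U=WGWG F=GYGY D=YBYB B=WBWB
After move 2 (R): R=RRRR U=WYWY F=GBGB D=YWYW B=GBGB
After move 3 (U): U=WWYY F=RRGB R=GBRR B=OOGB L=GBOO
After move 4 (F'): F=RBRG U=WWGR R=WBYR D=BOYW L=GYOY
After move 5 (R): R=YWRB U=WBGG F=RORW D=BGYO B=ROWB
Query 1: R[0] = Y
Query 2: R[2] = R
Query 3: R[1] = W
Query 4: U[2] = G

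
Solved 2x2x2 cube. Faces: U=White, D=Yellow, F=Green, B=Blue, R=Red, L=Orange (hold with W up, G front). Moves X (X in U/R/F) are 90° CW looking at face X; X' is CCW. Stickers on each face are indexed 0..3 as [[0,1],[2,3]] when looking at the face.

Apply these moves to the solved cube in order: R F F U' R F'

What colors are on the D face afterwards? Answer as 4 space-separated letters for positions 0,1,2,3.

After move 1 (R): R=RRRR U=WGWG F=GYGY D=YBYB B=WBWB
After move 2 (F): F=GGYY U=WGOO R=WRGR D=RRYB L=OYOB
After move 3 (F): F=YGYG U=WGBY R=OROR D=GWYB L=OROR
After move 4 (U'): U=GYWB F=ORYG R=YGOR B=ORWB L=WBOR
After move 5 (R): R=OYRG U=GRWG F=OWYB D=GWYO B=BRYB
After move 6 (F'): F=WBOY U=GROR R=WYGG D=BRYO L=WGOW
Query: D face = BRYO

Answer: B R Y O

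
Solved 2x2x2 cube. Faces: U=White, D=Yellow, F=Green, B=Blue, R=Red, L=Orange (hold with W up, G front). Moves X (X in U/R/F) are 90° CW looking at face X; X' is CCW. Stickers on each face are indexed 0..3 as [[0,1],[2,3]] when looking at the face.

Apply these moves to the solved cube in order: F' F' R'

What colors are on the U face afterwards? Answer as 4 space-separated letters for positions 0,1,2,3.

After move 1 (F'): F=GGGG U=WWRR R=YRYR D=OOYY L=OWOW
After move 2 (F'): F=GGGG U=WWYY R=OROR D=WWYY L=OROR
After move 3 (R'): R=RROO U=WBYB F=GWGY D=WGYG B=YBWB
Query: U face = WBYB

Answer: W B Y B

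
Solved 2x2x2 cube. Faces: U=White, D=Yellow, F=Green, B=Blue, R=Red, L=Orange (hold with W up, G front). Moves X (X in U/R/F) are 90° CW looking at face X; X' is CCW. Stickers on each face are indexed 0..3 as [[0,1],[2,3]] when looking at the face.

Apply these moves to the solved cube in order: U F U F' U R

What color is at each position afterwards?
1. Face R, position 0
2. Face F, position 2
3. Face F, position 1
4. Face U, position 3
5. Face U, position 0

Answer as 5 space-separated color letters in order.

Answer: R W Y G O

Derivation:
After move 1 (U): U=WWWW F=RRGG R=BBRR B=OOBB L=GGOO
After move 2 (F): F=GRGR U=WWOG R=WBWR D=RBYY L=GYOY
After move 3 (U): U=OWGW F=WBGR R=OOWR B=GYBB L=GROY
After move 4 (F'): F=BRWG U=OWOW R=BORR D=RYYY L=GWOG
After move 5 (U): U=OOWW F=BOWG R=GYRR B=GWBB L=BROG
After move 6 (R): R=RGRY U=OOWG F=BYWY D=RBYG B=WWOB
Query 1: R[0] = R
Query 2: F[2] = W
Query 3: F[1] = Y
Query 4: U[3] = G
Query 5: U[0] = O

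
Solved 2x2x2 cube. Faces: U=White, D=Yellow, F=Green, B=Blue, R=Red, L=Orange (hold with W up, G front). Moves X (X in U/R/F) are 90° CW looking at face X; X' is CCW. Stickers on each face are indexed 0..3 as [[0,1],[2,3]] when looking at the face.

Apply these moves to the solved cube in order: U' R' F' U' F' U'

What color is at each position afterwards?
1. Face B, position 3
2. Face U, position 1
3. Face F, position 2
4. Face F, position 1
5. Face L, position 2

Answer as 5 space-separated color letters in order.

After move 1 (U'): U=WWWW F=OOGG R=GGRR B=RRBB L=BBOO
After move 2 (R'): R=GRGR U=WBWR F=OWGW D=YOYG B=YRYB
After move 3 (F'): F=WWOG U=WBGG R=ORYR D=BOYG L=BROW
After move 4 (U'): U=BGWG F=BROG R=WWYR B=ORYB L=YROW
After move 5 (F'): F=RGBO U=BGWY R=OWBR D=RWYG L=YGOW
After move 6 (U'): U=GYBW F=YGBO R=RGBR B=OWYB L=OROW
Query 1: B[3] = B
Query 2: U[1] = Y
Query 3: F[2] = B
Query 4: F[1] = G
Query 5: L[2] = O

Answer: B Y B G O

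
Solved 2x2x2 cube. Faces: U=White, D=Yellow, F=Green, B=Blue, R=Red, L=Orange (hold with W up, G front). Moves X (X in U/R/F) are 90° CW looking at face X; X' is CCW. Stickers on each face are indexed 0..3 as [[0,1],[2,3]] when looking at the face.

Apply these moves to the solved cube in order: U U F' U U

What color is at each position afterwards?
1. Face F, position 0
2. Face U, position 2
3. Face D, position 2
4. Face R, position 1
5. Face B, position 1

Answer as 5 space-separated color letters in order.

Answer: G W Y W G

Derivation:
After move 1 (U): U=WWWW F=RRGG R=BBRR B=OOBB L=GGOO
After move 2 (U): U=WWWW F=BBGG R=OORR B=GGBB L=RROO
After move 3 (F'): F=BGBG U=WWOR R=YOYR D=ROYY L=RWOW
After move 4 (U): U=OWRW F=YOBG R=GGYR B=RWBB L=BGOW
After move 5 (U): U=ROWW F=GGBG R=RWYR B=BGBB L=YOOW
Query 1: F[0] = G
Query 2: U[2] = W
Query 3: D[2] = Y
Query 4: R[1] = W
Query 5: B[1] = G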